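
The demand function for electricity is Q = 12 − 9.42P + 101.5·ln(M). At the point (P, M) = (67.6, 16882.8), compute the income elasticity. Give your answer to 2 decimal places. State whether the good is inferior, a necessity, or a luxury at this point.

At P = 67.6, M = 16882.8: Q = 363.214.
Holding P constant, ∂Q/∂M = 101.5/M = 0.00601204.
η_M = (∂Q/∂M)·(M/Q) = 0.00601204 × (16882.8/363.214) = 0.28.
Since 0 < η < 1, this is a necessity.

0.28 (necessity)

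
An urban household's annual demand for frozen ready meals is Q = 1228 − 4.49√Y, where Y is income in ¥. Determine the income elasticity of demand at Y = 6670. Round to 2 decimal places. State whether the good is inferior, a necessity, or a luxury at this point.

-0.21 (inferior good)

At Y = 6670: Q = 861.301.
dQ/dY = -4.49/(2√Y) = -0.0274887 at this income.
η = (dQ/dY)·(Y/Q) = -0.0274887 × (6670/861.301) = -0.21.
Since η < 0, the good is an inferior good.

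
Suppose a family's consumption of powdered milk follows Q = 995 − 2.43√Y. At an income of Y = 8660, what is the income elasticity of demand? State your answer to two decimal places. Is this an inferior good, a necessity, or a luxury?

-0.15 (inferior good)

At Y = 8660: Q = 768.866.
dQ/dY = -2.43/(2√Y) = -0.0130562 at this income.
η = (dQ/dY)·(Y/Q) = -0.0130562 × (8660/768.866) = -0.15.
Since η < 0, the good is an inferior good.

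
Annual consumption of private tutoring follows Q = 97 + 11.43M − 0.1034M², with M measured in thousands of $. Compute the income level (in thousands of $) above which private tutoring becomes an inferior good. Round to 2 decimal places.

dQ/dM = 11.43 − 0.2068M.
The good is inferior where dQ/dM < 0. Setting dQ/dM = 0 gives M = 11.43 / 0.2068 = 55.27.

55.27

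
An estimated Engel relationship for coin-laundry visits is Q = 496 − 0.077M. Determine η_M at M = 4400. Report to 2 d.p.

-2.16

At M = 4400: Q = 157.200.
dQ/dM = −0.077.
η = (dQ/dM)·(M/Q) = -0.077 × (4400/157.200) = -2.16.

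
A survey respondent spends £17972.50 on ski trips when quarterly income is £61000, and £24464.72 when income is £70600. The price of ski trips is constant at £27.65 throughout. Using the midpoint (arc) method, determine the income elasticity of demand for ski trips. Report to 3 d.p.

With a constant price, Q₁ = 17972.50/27.65 = 650.000 and Q₂ = 24464.72/27.65 = 884.800 (equivalently, work directly with expenditure since P cancels).
Midpoint %ΔQ = (24464.72 − 17972.50)/21218.61 = 0.30597; midpoint %ΔI = (70600 − 61000)/65800 = 0.14590.
η = 0.30597 / 0.14590 = 2.097.

2.097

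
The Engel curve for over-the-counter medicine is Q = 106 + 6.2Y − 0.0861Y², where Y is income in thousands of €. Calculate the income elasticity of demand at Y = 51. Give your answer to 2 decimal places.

-0.66

At Y = 51: Q = 198.2539.
dQ/dY = 6.2 − 0.1722Y = -2.58220.
η = (dQ/dY)·(Y/Q) = -2.58220 × (51/198.2539) = -0.66.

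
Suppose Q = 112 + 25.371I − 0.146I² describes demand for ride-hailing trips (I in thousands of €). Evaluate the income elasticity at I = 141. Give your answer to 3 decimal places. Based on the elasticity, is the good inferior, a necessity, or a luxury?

At I = 141: Q = 786.6850.
dQ/dI = 25.371 − 0.292I = -15.80100.
η = (dQ/dI)·(I/Q) = -15.80100 × (141/786.6850) = -2.832.
η < 0 ⇒ inferior good.

-2.832 (inferior good)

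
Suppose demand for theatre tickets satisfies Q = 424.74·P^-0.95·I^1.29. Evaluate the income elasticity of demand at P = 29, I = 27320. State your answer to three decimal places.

1.290

For a multiplicative demand Q = A·P^α·I^β, the income elasticity is β everywhere.
Here β = 1.29, so η = 1.290.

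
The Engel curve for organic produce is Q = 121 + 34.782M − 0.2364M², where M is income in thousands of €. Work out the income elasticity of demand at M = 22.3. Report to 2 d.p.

0.69

At M = 22.3: Q = 779.0792.
dQ/dM = 34.782 − 0.4728M = 24.23856.
η = (dQ/dM)·(M/Q) = 24.23856 × (22.3/779.0792) = 0.69.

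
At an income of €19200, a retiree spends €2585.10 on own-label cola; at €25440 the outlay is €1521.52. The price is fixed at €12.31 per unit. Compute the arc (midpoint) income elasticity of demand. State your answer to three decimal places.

-1.853

With a constant price, Q₁ = 2585.10/12.31 = 210.000 and Q₂ = 1521.52/12.31 = 123.600 (equivalently, work directly with expenditure since P cancels).
Midpoint %ΔQ = (1521.52 − 2585.10)/2053.31 = -0.51798; midpoint %ΔI = (25440 − 19200)/22320 = 0.27957.
η = -0.51798 / 0.27957 = -1.853.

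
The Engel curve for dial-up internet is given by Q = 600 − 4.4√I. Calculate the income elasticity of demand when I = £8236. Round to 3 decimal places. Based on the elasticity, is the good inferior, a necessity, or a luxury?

At I = 8236: Q = 200.689.
dQ/dI = -4.4/(2√I) = -0.0242418 at this income.
η = (dQ/dI)·(I/Q) = -0.0242418 × (8236/200.689) = -0.995.
Since η < 0, the good is an inferior good.

-0.995 (inferior good)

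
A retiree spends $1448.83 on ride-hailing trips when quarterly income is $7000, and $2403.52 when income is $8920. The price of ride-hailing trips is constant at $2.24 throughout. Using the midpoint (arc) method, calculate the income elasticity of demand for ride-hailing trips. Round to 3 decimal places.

2.055

With a constant price, Q₁ = 1448.83/2.24 = 646.799 and Q₂ = 2403.52/2.24 = 1073.000 (equivalently, work directly with expenditure since P cancels).
Midpoint %ΔQ = (2403.52 − 1448.83)/1926.18 = 0.49564; midpoint %ΔI = (8920 − 7000)/7960 = 0.24121.
η = 0.49564 / 0.24121 = 2.055.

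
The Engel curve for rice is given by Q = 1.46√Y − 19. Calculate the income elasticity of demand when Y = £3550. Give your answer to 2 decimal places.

At Y = 3550: Q = 67.990.
dQ/dY = 1.46/(2√Y) = 0.012252 at this income.
η = (dQ/dY)·(Y/Q) = 0.012252 × (3550/67.990) = 0.64.

0.64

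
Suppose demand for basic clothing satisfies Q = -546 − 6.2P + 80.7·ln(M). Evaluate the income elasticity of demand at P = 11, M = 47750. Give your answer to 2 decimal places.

At P = 11, M = 47750: Q = 255.240.
Holding P constant, ∂Q/∂M = 80.7/M = 0.00169005.
η_M = (∂Q/∂M)·(M/Q) = 0.00169005 × (47750/255.240) = 0.32.

0.32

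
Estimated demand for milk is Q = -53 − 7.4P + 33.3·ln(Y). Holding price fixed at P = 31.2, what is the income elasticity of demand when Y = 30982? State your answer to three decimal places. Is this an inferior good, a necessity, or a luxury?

0.551 (necessity)

At P = 31.2, Y = 30982: Q = 60.481.
Holding P constant, ∂Q/∂Y = 33.3/Y = 0.00107482.
η_Y = (∂Q/∂Y)·(Y/Q) = 0.00107482 × (30982/60.481) = 0.551.
Since 0 < η < 1, this is a necessity.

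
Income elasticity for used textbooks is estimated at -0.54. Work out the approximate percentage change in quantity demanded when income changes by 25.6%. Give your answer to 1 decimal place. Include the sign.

-13.8%

%ΔQ ≈ η × %ΔI = -0.54 × 25.6% = -13.8%.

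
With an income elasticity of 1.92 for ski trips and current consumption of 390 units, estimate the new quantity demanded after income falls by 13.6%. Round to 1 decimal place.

%ΔQ ≈ η × %ΔI = 1.92 × (-13.6%) = -26.112%.
New Q ≈ 390 × (1 − 0.26112) = 288.2.

288.2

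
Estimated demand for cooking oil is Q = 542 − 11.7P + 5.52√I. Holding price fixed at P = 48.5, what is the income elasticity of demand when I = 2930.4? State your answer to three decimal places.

At P = 48.5, I = 2930.4: Q = 273.365.
Holding P constant, ∂Q/∂I = 5.52/(2√I) = 0.0509854.
η_I = (∂Q/∂I)·(I/Q) = 0.0509854 × (2930.4/273.365) = 0.547.

0.547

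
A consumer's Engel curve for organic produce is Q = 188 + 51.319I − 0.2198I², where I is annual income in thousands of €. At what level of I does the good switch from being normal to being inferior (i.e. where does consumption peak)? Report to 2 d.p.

dQ/dI = 51.319 − 0.4396I.
The good is inferior where dQ/dI < 0. Setting dQ/dI = 0 gives I = 51.319 / 0.4396 = 116.74.

116.74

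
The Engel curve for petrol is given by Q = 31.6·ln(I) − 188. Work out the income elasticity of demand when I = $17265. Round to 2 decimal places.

0.26

At I = 17265: Q = 120.303.
dQ/dI = 31.6/I = 0.00183029 at this income.
η = (dQ/dI)·(I/Q) = 0.00183029 × (17265/120.303) = 0.26.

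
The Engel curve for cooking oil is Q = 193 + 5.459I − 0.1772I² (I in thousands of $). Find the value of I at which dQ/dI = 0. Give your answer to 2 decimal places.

dQ/dI = 5.459 − 0.3544I.
The good is inferior where dQ/dI < 0. Setting dQ/dI = 0 gives I = 5.459 / 0.3544 = 15.40.

15.40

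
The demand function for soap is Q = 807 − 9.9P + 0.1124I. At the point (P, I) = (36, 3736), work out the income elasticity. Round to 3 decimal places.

0.482

At P = 36, I = 3736: Q = 870.526.
Holding P constant, ∂Q/∂I = 0.1124.
η_I = (∂Q/∂I)·(I/Q) = 0.1124 × (3736/870.526) = 0.482.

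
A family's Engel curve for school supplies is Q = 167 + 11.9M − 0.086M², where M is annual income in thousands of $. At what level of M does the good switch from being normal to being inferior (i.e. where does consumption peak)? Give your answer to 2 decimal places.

69.19

dQ/dM = 11.9 − 0.172M.
The good is inferior where dQ/dM < 0. Setting dQ/dM = 0 gives M = 11.9 / 0.172 = 69.19.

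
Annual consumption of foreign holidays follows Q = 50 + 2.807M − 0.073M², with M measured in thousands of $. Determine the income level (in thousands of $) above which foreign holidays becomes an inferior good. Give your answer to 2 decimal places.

19.23

dQ/dM = 2.807 − 0.146M.
The good is inferior where dQ/dM < 0. Setting dQ/dM = 0 gives M = 2.807 / 0.146 = 19.23.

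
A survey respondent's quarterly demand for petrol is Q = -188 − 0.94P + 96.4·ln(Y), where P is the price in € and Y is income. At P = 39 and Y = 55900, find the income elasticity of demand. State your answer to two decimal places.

At P = 39, Y = 55900: Q = 829.119.
Holding P constant, ∂Q/∂Y = 96.4/Y = 0.00172451.
η_Y = (∂Q/∂Y)·(Y/Q) = 0.00172451 × (55900/829.119) = 0.12.

0.12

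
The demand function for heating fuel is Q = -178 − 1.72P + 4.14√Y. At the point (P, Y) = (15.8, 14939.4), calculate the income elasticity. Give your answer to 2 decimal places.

At P = 15.8, Y = 14939.4: Q = 300.843.
Holding P constant, ∂Q/∂Y = 4.14/(2√Y) = 0.0169357.
η_Y = (∂Q/∂Y)·(Y/Q) = 0.0169357 × (14939.4/300.843) = 0.84.

0.84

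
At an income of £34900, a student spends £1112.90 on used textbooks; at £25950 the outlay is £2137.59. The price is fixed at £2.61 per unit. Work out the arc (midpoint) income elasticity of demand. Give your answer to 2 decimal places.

With a constant price, Q₁ = 1112.90/2.61 = 426.398 and Q₂ = 2137.59/2.61 = 819.000 (equivalently, work directly with expenditure since P cancels).
Midpoint %ΔQ = (2137.59 − 1112.90)/1625.25 = 0.63048; midpoint %ΔI = (25950 − 34900)/30425 = -0.29417.
η = 0.63048 / -0.29417 = -2.14.

-2.14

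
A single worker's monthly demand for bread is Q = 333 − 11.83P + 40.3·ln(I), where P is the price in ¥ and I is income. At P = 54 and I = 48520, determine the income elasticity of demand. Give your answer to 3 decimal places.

At P = 54, I = 48520: Q = 129.006.
Holding P constant, ∂Q/∂I = 40.3/I = 0.000830585.
η_I = (∂Q/∂I)·(I/Q) = 0.000830585 × (48520/129.006) = 0.312.

0.312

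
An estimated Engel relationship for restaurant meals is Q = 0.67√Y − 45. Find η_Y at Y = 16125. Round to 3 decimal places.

1.061

At Y = 16125: Q = 40.079.
dQ/dY = 0.67/(2√Y) = 0.00263812 at this income.
η = (dQ/dY)·(Y/Q) = 0.00263812 × (16125/40.079) = 1.061.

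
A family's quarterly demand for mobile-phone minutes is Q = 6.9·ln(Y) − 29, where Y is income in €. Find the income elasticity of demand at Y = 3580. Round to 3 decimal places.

0.251

At Y = 3580: Q = 27.464.
dQ/dY = 6.9/Y = 0.00192737 at this income.
η = (dQ/dY)·(Y/Q) = 0.00192737 × (3580/27.464) = 0.251.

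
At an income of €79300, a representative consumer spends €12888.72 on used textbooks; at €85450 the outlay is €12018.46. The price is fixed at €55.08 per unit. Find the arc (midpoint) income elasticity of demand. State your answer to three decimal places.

-0.936

With a constant price, Q₁ = 12888.72/55.08 = 234.000 and Q₂ = 12018.46/55.08 = 218.200 (equivalently, work directly with expenditure since P cancels).
Midpoint %ΔQ = (12018.46 − 12888.72)/12453.59 = -0.06988; midpoint %ΔI = (85450 − 79300)/82375 = 0.07466.
η = -0.06988 / 0.07466 = -0.936.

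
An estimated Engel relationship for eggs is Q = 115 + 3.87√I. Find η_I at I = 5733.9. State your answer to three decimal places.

At I = 5733.9: Q = 408.046.
dQ/dI = 3.87/(2√I) = 0.0255538 at this income.
η = (dQ/dI)·(I/Q) = 0.0255538 × (5733.9/408.046) = 0.359.

0.359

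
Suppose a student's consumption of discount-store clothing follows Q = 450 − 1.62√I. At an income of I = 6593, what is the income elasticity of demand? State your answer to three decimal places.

-0.207

At I = 6593: Q = 318.460.
dQ/dI = -1.62/(2√I) = -0.0099757 at this income.
η = (dQ/dI)·(I/Q) = -0.0099757 × (6593/318.460) = -0.207.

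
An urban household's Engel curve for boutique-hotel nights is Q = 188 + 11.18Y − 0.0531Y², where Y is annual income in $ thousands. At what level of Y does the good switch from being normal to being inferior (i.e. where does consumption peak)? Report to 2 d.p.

dQ/dY = 11.18 − 0.1062Y.
The good is inferior where dQ/dY < 0. Setting dQ/dY = 0 gives Y = 11.18 / 0.1062 = 105.27.

105.27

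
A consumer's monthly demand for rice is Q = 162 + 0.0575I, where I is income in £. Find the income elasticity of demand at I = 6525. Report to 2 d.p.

0.70

At I = 6525: Q = 537.188.
dQ/dI = 0.0575.
η = (dQ/dI)·(I/Q) = 0.0575 × (6525/537.188) = 0.70.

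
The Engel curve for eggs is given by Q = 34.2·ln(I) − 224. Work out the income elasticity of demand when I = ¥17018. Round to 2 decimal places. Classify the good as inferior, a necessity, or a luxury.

0.31 (necessity)

At I = 17018: Q = 109.177.
dQ/dI = 34.2/I = 0.00200964 at this income.
η = (dQ/dI)·(I/Q) = 0.00200964 × (17018/109.177) = 0.31.
Since 0 < η < 1, the good is a necessity.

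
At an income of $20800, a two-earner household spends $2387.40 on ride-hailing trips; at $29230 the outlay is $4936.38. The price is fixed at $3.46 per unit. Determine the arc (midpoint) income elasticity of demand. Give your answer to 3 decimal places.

With a constant price, Q₁ = 2387.40/3.46 = 690.000 and Q₂ = 4936.38/3.46 = 1426.699 (equivalently, work directly with expenditure since P cancels).
Midpoint %ΔQ = (4936.38 − 2387.40)/3661.89 = 0.69608; midpoint %ΔI = (29230 − 20800)/25015 = 0.33700.
η = 0.69608 / 0.33700 = 2.066.

2.066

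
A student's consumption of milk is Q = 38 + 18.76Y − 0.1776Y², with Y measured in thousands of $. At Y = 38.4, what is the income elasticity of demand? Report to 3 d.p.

At Y = 38.4: Q = 496.5021.
dQ/dY = 18.76 − 0.3552Y = 5.12032.
η = (dQ/dY)·(Y/Q) = 5.12032 × (38.4/496.5021) = 0.396.

0.396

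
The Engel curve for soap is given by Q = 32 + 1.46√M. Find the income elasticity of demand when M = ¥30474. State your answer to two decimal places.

0.44

At M = 30474: Q = 286.869.
dQ/dM = 1.46/(2√M) = 0.00418175 at this income.
η = (dQ/dM)·(M/Q) = 0.00418175 × (30474/286.869) = 0.44.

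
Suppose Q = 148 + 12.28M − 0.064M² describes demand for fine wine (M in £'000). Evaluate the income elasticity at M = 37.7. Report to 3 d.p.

At M = 37.7: Q = 519.9934.
dQ/dM = 12.28 − 0.128M = 7.45440.
η = (dQ/dM)·(M/Q) = 7.45440 × (37.7/519.9934) = 0.540.

0.540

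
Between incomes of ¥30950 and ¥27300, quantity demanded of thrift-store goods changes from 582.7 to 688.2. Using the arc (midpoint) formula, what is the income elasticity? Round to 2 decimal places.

ΔQ = 688.2 − 582.7 = 105.5; midpoint Q̄ = (582.7 + 688.2)/2 = 635.45.
ΔI = 27300 − 30950 = -3650; midpoint Ī = (30950 + 27300)/2 = 29125.
η = (ΔQ/Q̄) ÷ (ΔI/Ī) = (105.5/635.45) ÷ (-3650/29125) = -1.32.

-1.32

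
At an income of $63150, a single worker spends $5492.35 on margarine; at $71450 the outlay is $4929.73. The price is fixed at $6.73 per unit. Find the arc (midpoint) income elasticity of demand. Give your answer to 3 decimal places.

-0.875

With a constant price, Q₁ = 5492.35/6.73 = 816.100 and Q₂ = 4929.73/6.73 = 732.501 (equivalently, work directly with expenditure since P cancels).
Midpoint %ΔQ = (4929.73 − 5492.35)/5211.04 = -0.10797; midpoint %ΔI = (71450 − 63150)/67300 = 0.12333.
η = -0.10797 / 0.12333 = -0.875.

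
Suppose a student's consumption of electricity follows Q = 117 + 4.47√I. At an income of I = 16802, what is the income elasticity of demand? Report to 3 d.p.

0.416

At I = 16802: Q = 696.413.
dQ/dI = 4.47/(2√I) = 0.0172424 at this income.
η = (dQ/dI)·(I/Q) = 0.0172424 × (16802/696.413) = 0.416.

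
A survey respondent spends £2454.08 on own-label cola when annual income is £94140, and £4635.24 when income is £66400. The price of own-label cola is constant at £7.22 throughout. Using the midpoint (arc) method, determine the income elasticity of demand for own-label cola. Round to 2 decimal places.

With a constant price, Q₁ = 2454.08/7.22 = 339.900 and Q₂ = 4635.24/7.22 = 642.000 (equivalently, work directly with expenditure since P cancels).
Midpoint %ΔQ = (4635.24 − 2454.08)/3544.66 = 0.61534; midpoint %ΔI = (66400 − 94140)/80270 = -0.34558.
η = 0.61534 / -0.34558 = -1.78.

-1.78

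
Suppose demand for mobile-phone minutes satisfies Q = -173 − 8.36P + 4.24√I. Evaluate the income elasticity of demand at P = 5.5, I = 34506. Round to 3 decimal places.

At P = 5.5, I = 34506: Q = 568.634.
Holding P constant, ∂Q/∂I = 4.24/(2√I) = 0.0114127.
η_I = (∂Q/∂I)·(I/Q) = 0.0114127 × (34506/568.634) = 0.693.

0.693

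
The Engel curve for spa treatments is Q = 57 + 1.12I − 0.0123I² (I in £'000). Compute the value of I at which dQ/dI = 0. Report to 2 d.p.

dQ/dI = 1.12 − 0.0246I.
The good is inferior where dQ/dI < 0. Setting dQ/dI = 0 gives I = 1.12 / 0.0246 = 45.53.

45.53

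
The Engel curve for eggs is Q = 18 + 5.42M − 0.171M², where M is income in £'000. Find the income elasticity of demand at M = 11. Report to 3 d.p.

0.320

At M = 11: Q = 56.9290.
dQ/dM = 5.42 − 0.342M = 1.65800.
η = (dQ/dM)·(M/Q) = 1.65800 × (11/56.9290) = 0.320.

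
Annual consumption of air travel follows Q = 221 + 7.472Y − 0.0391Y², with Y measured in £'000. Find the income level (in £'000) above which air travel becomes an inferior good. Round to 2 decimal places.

95.55

dQ/dY = 7.472 − 0.0782Y.
The good is inferior where dQ/dY < 0. Setting dQ/dY = 0 gives Y = 7.472 / 0.0782 = 95.55.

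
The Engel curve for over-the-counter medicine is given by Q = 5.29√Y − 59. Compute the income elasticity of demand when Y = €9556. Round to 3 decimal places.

At Y = 9556: Q = 458.123.
dQ/dY = 5.29/(2√Y) = 0.0270575 at this income.
η = (dQ/dY)·(Y/Q) = 0.0270575 × (9556/458.123) = 0.564.

0.564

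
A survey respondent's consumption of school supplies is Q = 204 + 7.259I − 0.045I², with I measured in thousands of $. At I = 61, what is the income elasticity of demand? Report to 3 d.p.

At I = 61: Q = 479.3540.
dQ/dI = 7.259 − 0.09I = 1.76900.
η = (dQ/dI)·(I/Q) = 1.76900 × (61/479.3540) = 0.225.

0.225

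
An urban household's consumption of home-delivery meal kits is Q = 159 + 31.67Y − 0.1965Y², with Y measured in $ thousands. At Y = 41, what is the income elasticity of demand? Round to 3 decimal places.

At Y = 41: Q = 1127.1535.
dQ/dY = 31.67 − 0.393Y = 15.55700.
η = (dQ/dY)·(Y/Q) = 15.55700 × (41/1127.1535) = 0.566.

0.566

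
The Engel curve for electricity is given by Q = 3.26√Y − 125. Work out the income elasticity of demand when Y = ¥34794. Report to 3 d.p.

0.629

At Y = 34794: Q = 483.093.
dQ/dY = 3.26/(2√Y) = 0.00873847 at this income.
η = (dQ/dY)·(Y/Q) = 0.00873847 × (34794/483.093) = 0.629.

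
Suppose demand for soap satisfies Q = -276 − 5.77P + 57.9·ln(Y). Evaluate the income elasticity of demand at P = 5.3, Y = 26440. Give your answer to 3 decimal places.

0.205

At P = 5.3, Y = 26440: Q = 282.993.
Holding P constant, ∂Q/∂Y = 57.9/Y = 0.00218986.
η_Y = (∂Q/∂Y)·(Y/Q) = 0.00218986 × (26440/282.993) = 0.205.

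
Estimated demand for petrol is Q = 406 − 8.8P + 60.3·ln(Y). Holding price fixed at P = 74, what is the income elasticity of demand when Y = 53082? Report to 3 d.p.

0.147

At P = 74, Y = 53082: Q = 410.839.
Holding P constant, ∂Q/∂Y = 60.3/Y = 0.00113598.
η_Y = (∂Q/∂Y)·(Y/Q) = 0.00113598 × (53082/410.839) = 0.147.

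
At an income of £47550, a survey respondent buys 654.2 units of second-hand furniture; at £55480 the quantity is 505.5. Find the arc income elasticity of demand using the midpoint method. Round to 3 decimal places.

-1.666

ΔQ = 505.5 − 654.2 = -148.7; midpoint Q̄ = (654.2 + 505.5)/2 = 579.85.
ΔI = 55480 − 47550 = 7930; midpoint Ī = (47550 + 55480)/2 = 51515.
η = (ΔQ/Q̄) ÷ (ΔI/Ī) = (-148.7/579.85) ÷ (7930/51515) = -1.666.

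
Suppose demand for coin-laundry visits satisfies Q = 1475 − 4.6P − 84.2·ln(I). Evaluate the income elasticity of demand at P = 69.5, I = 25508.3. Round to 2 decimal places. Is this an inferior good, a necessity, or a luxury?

At P = 69.5, I = 25508.3: Q = 300.943.
Holding P constant, ∂Q/∂I = -84.2/I = -0.00330089.
η_I = (∂Q/∂I)·(I/Q) = -0.00330089 × (25508.3/300.943) = -0.28.
Since η < 0, this is an inferior good.

-0.28 (inferior good)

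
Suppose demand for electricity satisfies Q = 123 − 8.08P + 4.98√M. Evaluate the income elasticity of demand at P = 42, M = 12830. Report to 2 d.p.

At P = 42, M = 12830: Q = 347.723.
Holding P constant, ∂Q/∂M = 4.98/(2√M) = 0.021983.
η_M = (∂Q/∂M)·(M/Q) = 0.021983 × (12830/347.723) = 0.81.

0.81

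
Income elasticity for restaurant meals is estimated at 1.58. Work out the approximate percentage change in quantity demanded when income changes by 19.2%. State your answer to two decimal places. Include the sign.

30.34%

%ΔQ ≈ η × %ΔI = 1.58 × 19.2% = 30.34%.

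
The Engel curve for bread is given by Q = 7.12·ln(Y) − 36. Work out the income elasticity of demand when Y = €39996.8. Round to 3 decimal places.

At Y = 39996.8: Q = 39.447.
dQ/dY = 7.12/Y = 0.000178014 at this income.
η = (dQ/dY)·(Y/Q) = 0.000178014 × (39996.8/39.447) = 0.180.

0.180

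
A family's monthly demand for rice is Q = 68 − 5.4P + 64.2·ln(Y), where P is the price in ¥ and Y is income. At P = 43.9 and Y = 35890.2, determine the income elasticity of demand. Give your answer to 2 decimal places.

0.13

At P = 43.9, Y = 35890.2: Q = 504.284.
Holding P constant, ∂Q/∂Y = 64.2/Y = 0.00178879.
η_Y = (∂Q/∂Y)·(Y/Q) = 0.00178879 × (35890.2/504.284) = 0.13.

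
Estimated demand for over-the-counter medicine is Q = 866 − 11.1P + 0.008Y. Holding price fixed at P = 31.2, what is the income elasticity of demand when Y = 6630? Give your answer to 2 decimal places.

0.09

At P = 31.2, Y = 6630: Q = 572.720.
Holding P constant, ∂Q/∂Y = 0.008.
η_Y = (∂Q/∂Y)·(Y/Q) = 0.008 × (6630/572.720) = 0.09.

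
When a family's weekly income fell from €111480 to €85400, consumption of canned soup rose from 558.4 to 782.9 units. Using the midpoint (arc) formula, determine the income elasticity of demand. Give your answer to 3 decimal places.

ΔQ = 782.9 − 558.4 = 224.5; midpoint Q̄ = (558.4 + 782.9)/2 = 670.65.
ΔI = 85400 − 111480 = -26080; midpoint Ī = (111480 + 85400)/2 = 98440.
η = (ΔQ/Q̄) ÷ (ΔI/Ī) = (224.5/670.65) ÷ (-26080/98440) = -1.264.

-1.264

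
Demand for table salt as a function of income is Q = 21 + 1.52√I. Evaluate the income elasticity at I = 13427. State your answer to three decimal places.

At I = 13427: Q = 197.130.
dQ/dI = 1.52/(2√I) = 0.0065588 at this income.
η = (dQ/dI)·(I/Q) = 0.0065588 × (13427/197.130) = 0.447.

0.447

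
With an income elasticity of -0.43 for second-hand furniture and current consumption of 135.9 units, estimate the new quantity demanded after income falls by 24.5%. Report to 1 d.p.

%ΔQ ≈ η × %ΔI = -0.43 × (-24.5%) = 10.535%.
New Q ≈ 135.9 × (1 + 0.10535) = 150.2.

150.2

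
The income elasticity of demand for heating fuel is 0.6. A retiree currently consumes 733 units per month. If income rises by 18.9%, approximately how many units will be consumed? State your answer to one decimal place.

%ΔQ ≈ η × %ΔI = 0.6 × 18.9% = 11.34%.
New Q ≈ 733 × (1 + 0.1134) = 816.1.

816.1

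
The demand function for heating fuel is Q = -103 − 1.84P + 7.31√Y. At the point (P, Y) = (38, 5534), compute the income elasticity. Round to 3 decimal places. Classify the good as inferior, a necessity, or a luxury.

0.733 (necessity)

At P = 38, Y = 5534: Q = 370.877.
Holding P constant, ∂Q/∂Y = 7.31/(2√Y) = 0.0491324.
η_Y = (∂Q/∂Y)·(Y/Q) = 0.0491324 × (5534/370.877) = 0.733.
Since 0 < η < 1, this is a necessity.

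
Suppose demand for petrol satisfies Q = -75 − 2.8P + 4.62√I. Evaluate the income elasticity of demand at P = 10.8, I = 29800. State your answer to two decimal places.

0.58

At P = 10.8, I = 29800: Q = 692.296.
Holding P constant, ∂Q/∂I = 4.62/(2√I) = 0.0133815.
η_I = (∂Q/∂I)·(I/Q) = 0.0133815 × (29800/692.296) = 0.58.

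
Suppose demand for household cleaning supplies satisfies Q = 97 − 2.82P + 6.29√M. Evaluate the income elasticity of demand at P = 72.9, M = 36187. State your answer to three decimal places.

At P = 72.9, M = 36187: Q = 1087.961.
Holding P constant, ∂Q/∂M = 6.29/(2√M) = 0.0165327.
η_M = (∂Q/∂M)·(M/Q) = 0.0165327 × (36187/1087.961) = 0.550.

0.550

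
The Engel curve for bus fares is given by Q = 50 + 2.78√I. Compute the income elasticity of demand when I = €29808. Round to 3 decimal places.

0.453

At I = 29808: Q = 529.967.
dQ/dI = 2.78/(2√I) = 0.00805097 at this income.
η = (dQ/dI)·(I/Q) = 0.00805097 × (29808/529.967) = 0.453.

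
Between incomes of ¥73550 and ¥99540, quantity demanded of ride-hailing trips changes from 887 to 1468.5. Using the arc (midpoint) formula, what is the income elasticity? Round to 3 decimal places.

1.644

ΔQ = 1468.5 − 887 = 581.5; midpoint Q̄ = (887 + 1468.5)/2 = 1177.75.
ΔI = 99540 − 73550 = 25990; midpoint Ī = (73550 + 99540)/2 = 86545.
η = (ΔQ/Q̄) ÷ (ΔI/Ī) = (581.5/1177.75) ÷ (25990/86545) = 1.644.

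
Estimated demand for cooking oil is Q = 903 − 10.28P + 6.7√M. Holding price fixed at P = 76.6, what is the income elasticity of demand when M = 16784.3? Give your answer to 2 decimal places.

At P = 76.6, M = 16784.3: Q = 983.565.
Holding P constant, ∂Q/∂M = 6.7/(2√M) = 0.0258579.
η_M = (∂Q/∂M)·(M/Q) = 0.0258579 × (16784.3/983.565) = 0.44.

0.44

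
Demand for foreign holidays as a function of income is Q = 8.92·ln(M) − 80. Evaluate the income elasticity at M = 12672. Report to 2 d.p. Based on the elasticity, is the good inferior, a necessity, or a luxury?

At M = 12672: Q = 4.269.
dQ/dM = 8.92/M = 0.000703914 at this income.
η = (dQ/dM)·(M/Q) = 0.000703914 × (12672/4.269) = 2.09.
Since η > 1, the good is a luxury.

2.09 (luxury)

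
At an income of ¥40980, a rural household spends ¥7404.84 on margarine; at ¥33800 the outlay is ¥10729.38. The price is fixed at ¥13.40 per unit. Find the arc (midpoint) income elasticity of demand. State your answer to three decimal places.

With a constant price, Q₁ = 7404.84/13.40 = 552.600 and Q₂ = 10729.38/13.40 = 800.700 (equivalently, work directly with expenditure since P cancels).
Midpoint %ΔQ = (10729.38 − 7404.84)/9067.11 = 0.36666; midpoint %ΔI = (33800 − 40980)/37390 = -0.19203.
η = 0.36666 / -0.19203 = -1.909.

-1.909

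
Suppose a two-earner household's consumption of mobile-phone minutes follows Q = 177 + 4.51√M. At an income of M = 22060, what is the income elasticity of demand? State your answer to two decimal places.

0.40

At M = 22060: Q = 846.853.
dQ/dM = 4.51/(2√M) = 0.0151825 at this income.
η = (dQ/dM)·(M/Q) = 0.0151825 × (22060/846.853) = 0.40.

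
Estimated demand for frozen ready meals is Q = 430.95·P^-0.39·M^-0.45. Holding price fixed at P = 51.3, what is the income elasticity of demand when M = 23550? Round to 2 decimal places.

-0.45

For a multiplicative demand Q = A·P^α·M^β, the income elasticity is β everywhere.
Here β = -0.45, so η = -0.45.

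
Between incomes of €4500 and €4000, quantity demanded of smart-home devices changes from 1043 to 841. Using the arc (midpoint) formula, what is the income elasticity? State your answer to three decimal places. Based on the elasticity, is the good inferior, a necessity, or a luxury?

ΔQ = 841 − 1043 = -202; midpoint Q̄ = (1043 + 841)/2 = 942.
ΔI = 4000 − 4500 = -500; midpoint Ī = (4500 + 4000)/2 = 4250.
η = (ΔQ/Q̄) ÷ (ΔI/Ī) = (-202/942) ÷ (-500/4250) = 1.823.
η > 1 ⇒ luxury.

1.823 (luxury)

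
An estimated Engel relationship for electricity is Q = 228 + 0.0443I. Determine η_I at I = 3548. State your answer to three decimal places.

0.408

At I = 3548: Q = 385.176.
dQ/dI = 0.0443.
η = (dQ/dI)·(I/Q) = 0.0443 × (3548/385.176) = 0.408.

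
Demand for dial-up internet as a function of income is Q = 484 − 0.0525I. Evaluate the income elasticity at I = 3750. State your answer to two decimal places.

-0.69

At I = 3750: Q = 287.125.
dQ/dI = −0.0525.
η = (dQ/dI)·(I/Q) = -0.0525 × (3750/287.125) = -0.69.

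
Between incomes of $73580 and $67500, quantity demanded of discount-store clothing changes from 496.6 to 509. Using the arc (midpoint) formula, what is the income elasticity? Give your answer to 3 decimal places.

ΔQ = 509 − 496.6 = 12.4; midpoint Q̄ = (496.6 + 509)/2 = 502.8.
ΔI = 67500 − 73580 = -6080; midpoint Ī = (73580 + 67500)/2 = 70540.
η = (ΔQ/Q̄) ÷ (ΔI/Ī) = (12.4/502.8) ÷ (-6080/70540) = -0.286.

-0.286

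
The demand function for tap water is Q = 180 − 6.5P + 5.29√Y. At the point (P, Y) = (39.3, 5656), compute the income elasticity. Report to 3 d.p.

At P = 39.3, Y = 5656: Q = 322.392.
Holding P constant, ∂Q/∂Y = 5.29/(2√Y) = 0.0351699.
η_Y = (∂Q/∂Y)·(Y/Q) = 0.0351699 × (5656/322.392) = 0.617.

0.617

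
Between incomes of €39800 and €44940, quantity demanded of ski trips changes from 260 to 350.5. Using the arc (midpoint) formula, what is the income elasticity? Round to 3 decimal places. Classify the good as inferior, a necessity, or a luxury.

ΔQ = 350.5 − 260 = 90.5; midpoint Q̄ = (260 + 350.5)/2 = 305.25.
ΔI = 44940 − 39800 = 5140; midpoint Ī = (39800 + 44940)/2 = 42370.
η = (ΔQ/Q̄) ÷ (ΔI/Ī) = (90.5/305.25) ÷ (5140/42370) = 2.444.
η > 1 ⇒ luxury.

2.444 (luxury)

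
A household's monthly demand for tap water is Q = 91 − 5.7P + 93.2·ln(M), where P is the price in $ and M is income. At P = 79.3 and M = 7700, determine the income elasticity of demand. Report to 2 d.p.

0.20

At P = 79.3, M = 7700: Q = 473.035.
Holding P constant, ∂Q/∂M = 93.2/M = 0.0121039.
η_M = (∂Q/∂M)·(M/Q) = 0.0121039 × (7700/473.035) = 0.20.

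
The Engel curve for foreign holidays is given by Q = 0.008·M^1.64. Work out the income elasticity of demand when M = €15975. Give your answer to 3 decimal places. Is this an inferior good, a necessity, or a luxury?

For Q = A·M^β the income elasticity is constant and equal to β.
Here β = 1.64, so η = 1.640.
Since η > 1, the good is a luxury.

1.640 (luxury)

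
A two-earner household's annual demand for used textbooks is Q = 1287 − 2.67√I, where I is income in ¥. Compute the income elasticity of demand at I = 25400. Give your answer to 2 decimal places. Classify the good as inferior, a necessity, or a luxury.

At I = 25400: Q = 861.472.
dQ/dI = -2.67/(2√I) = -0.00837653 at this income.
η = (dQ/dI)·(I/Q) = -0.00837653 × (25400/861.472) = -0.25.
Since η < 0, the good is an inferior good.

-0.25 (inferior good)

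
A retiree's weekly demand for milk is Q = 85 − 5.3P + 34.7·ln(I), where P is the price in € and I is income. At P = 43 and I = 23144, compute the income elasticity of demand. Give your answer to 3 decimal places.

0.169

At P = 43, I = 23144: Q = 205.817.
Holding P constant, ∂Q/∂I = 34.7/I = 0.00149931.
η_I = (∂Q/∂I)·(I/Q) = 0.00149931 × (23144/205.817) = 0.169.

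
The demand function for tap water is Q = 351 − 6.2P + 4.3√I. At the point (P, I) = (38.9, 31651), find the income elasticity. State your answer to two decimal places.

0.44

At P = 38.9, I = 31651: Q = 874.821.
Holding P constant, ∂Q/∂I = 4.3/(2√I) = 0.0120849.
η_I = (∂Q/∂I)·(I/Q) = 0.0120849 × (31651/874.821) = 0.44.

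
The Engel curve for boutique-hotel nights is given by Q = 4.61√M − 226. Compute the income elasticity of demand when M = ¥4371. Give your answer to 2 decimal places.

At M = 4371: Q = 78.783.
dQ/dM = 4.61/(2√M) = 0.0348643 at this income.
η = (dQ/dM)·(M/Q) = 0.0348643 × (4371/78.783) = 1.93.

1.93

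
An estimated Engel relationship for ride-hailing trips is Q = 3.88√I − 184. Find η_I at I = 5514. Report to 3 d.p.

At I = 5514: Q = 104.114.
dQ/dI = 3.88/(2√I) = 0.0261257 at this income.
η = (dQ/dI)·(I/Q) = 0.0261257 × (5514/104.114) = 1.384.

1.384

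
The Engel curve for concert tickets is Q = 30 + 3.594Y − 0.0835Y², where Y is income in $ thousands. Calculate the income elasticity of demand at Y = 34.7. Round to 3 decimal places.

-1.410

At Y = 34.7: Q = 54.1703.
dQ/dY = 3.594 − 0.167Y = -2.20090.
η = (dQ/dY)·(Y/Q) = -2.20090 × (34.7/54.1703) = -1.410.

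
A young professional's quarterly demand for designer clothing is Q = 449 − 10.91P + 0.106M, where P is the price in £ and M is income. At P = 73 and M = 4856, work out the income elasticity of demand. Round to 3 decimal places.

At P = 73, M = 4856: Q = 167.306.
Holding P constant, ∂Q/∂M = 0.106.
η_M = (∂Q/∂M)·(M/Q) = 0.106 × (4856/167.306) = 3.077.

3.077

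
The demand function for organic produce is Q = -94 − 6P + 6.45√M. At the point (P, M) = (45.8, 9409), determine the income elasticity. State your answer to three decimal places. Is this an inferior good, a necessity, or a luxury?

At P = 45.8, M = 9409: Q = 256.850.
Holding P constant, ∂Q/∂M = 6.45/(2√M) = 0.0332474.
η_M = (∂Q/∂M)·(M/Q) = 0.0332474 × (9409/256.850) = 1.218.
Since η > 1, this is a luxury.

1.218 (luxury)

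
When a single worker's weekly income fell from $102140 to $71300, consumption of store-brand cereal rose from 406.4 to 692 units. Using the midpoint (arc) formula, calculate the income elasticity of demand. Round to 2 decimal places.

-1.46

ΔQ = 692 − 406.4 = 285.6; midpoint Q̄ = (406.4 + 692)/2 = 549.2.
ΔI = 71300 − 102140 = -30840; midpoint Ī = (102140 + 71300)/2 = 86720.
η = (ΔQ/Q̄) ÷ (ΔI/Ī) = (285.6/549.2) ÷ (-30840/86720) = -1.46.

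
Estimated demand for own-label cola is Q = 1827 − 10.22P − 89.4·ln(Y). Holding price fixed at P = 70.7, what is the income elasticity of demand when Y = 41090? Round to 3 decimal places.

-0.578

At P = 70.7, Y = 41090: Q = 154.703.
Holding P constant, ∂Q/∂Y = -89.4/Y = -0.00217571.
η_Y = (∂Q/∂Y)·(Y/Q) = -0.00217571 × (41090/154.703) = -0.578.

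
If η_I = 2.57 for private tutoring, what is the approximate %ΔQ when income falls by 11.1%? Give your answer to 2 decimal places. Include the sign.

-28.53%

%ΔQ ≈ η × %ΔI = 2.57 × (-11.1%) = -28.53%.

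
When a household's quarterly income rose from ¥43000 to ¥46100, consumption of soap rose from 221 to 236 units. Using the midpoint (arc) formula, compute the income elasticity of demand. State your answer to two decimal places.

ΔQ = 236 − 221 = 15; midpoint Q̄ = (221 + 236)/2 = 228.5.
ΔI = 46100 − 43000 = 3100; midpoint Ī = (43000 + 46100)/2 = 44550.
η = (ΔQ/Q̄) ÷ (ΔI/Ī) = (15/228.5) ÷ (3100/44550) = 0.94.

0.94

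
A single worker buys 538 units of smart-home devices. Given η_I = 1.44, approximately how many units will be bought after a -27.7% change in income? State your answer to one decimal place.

%ΔQ ≈ η × %ΔI = 1.44 × (-27.7%) = -39.888%.
New Q ≈ 538 × (1 − 0.39888) = 323.4.

323.4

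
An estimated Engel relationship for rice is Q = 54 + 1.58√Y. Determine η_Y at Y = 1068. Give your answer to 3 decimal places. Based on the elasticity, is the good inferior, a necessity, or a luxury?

0.244 (necessity)

At Y = 1068: Q = 105.635.
dQ/dY = 1.58/(2√Y) = 0.0241736 at this income.
η = (dQ/dY)·(Y/Q) = 0.0241736 × (1068/105.635) = 0.244.
Since 0 < η < 1, the good is a necessity.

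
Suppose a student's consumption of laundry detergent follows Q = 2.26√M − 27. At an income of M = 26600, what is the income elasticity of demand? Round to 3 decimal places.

At M = 26600: Q = 341.595.
dQ/dM = 2.26/(2√M) = 0.00692847 at this income.
η = (dQ/dM)·(M/Q) = 0.00692847 × (26600/341.595) = 0.540.

0.540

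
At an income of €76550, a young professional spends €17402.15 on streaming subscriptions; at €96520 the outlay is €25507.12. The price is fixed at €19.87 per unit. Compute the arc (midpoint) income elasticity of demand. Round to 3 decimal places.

With a constant price, Q₁ = 17402.15/19.87 = 875.800 and Q₂ = 25507.12/19.87 = 1283.700 (equivalently, work directly with expenditure since P cancels).
Midpoint %ΔQ = (25507.12 − 17402.15)/21454.64 = 0.37777; midpoint %ΔI = (96520 − 76550)/86535 = 0.23077.
η = 0.37777 / 0.23077 = 1.637.

1.637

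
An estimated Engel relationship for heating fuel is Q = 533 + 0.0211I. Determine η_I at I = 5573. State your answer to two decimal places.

At I = 5573: Q = 650.590.
dQ/dI = 0.0211.
η = (dQ/dI)·(I/Q) = 0.0211 × (5573/650.590) = 0.18.

0.18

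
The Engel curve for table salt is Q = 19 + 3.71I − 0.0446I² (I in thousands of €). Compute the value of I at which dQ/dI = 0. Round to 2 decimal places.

dQ/dI = 3.71 − 0.0892I.
The good is inferior where dQ/dI < 0. Setting dQ/dI = 0 gives I = 3.71 / 0.0892 = 41.59.

41.59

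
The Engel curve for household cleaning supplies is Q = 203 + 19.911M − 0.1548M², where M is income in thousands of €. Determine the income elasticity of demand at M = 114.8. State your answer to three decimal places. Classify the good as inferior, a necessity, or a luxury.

-4.000 (inferior good)

At M = 114.8: Q = 448.6674.
dQ/dM = 19.911 − 0.3096M = -15.63108.
η = (dQ/dM)·(M/Q) = -15.63108 × (114.8/448.6674) = -4.000.
η < 0 ⇒ inferior good.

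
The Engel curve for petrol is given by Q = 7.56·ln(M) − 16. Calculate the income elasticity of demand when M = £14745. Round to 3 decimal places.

At M = 14745: Q = 56.566.
dQ/dM = 7.56/M = 0.000512716 at this income.
η = (dQ/dM)·(M/Q) = 0.000512716 × (14745/56.566) = 0.134.

0.134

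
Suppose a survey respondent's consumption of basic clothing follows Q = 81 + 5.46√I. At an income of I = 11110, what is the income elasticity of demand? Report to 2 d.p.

At I = 11110: Q = 656.506.
dQ/dI = 5.46/(2√I) = 0.0259003 at this income.
η = (dQ/dI)·(I/Q) = 0.0259003 × (11110/656.506) = 0.44.

0.44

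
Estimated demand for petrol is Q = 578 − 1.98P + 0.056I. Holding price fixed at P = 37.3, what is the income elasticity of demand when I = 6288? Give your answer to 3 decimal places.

At P = 37.3, I = 6288: Q = 856.274.
Holding P constant, ∂Q/∂I = 0.056.
η_I = (∂Q/∂I)·(I/Q) = 0.056 × (6288/856.274) = 0.411.

0.411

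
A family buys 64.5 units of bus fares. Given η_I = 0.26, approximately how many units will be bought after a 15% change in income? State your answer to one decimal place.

67.0

%ΔQ ≈ η × %ΔI = 0.26 × 15% = 3.9%.
New Q ≈ 64.5 × (1 + 0.039) = 67.0.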